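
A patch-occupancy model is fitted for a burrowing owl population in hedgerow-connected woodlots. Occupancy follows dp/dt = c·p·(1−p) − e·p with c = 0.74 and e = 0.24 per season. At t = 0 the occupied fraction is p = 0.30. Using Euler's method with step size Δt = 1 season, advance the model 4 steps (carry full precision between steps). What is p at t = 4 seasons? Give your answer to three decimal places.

0.593

Update rule: p ← p + [c·p·(1−p) − e·p]·Δt with Δt = 1.
t = 1: p = 0.30000 + (+0.08340) = 0.38340
t = 2: p = 0.38340 + (+0.08292) = 0.46632
t = 3: p = 0.46632 + (+0.07224) = 0.53857
t = 4: p = 0.53857 + (+0.05464) = 0.59321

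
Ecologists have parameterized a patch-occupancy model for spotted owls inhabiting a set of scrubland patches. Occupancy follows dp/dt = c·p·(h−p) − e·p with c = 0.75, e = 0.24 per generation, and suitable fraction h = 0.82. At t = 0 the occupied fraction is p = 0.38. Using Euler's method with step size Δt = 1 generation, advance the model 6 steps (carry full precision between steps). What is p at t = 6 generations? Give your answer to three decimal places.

0.489

Update rule: p ← p + [c·p·(h−p) − e·p]·Δt with Δt = 1.
step 1: Δp = +0.03420, p = 0.41420
step 2: Δp = +0.02665, p = 0.44085
step 3: Δp = +0.01956, p = 0.46041
step 4: Δp = +0.01367, p = 0.47408
step 5: Δp = +0.00922, p = 0.48330
step 6: Δp = +0.00605, p = 0.48935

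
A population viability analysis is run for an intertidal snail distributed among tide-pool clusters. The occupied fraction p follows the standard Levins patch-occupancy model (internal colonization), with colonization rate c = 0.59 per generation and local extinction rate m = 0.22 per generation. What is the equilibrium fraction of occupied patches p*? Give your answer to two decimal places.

0.63

Setting dp/dt = 0 and dividing through by p* gives c·(1−p*) = m.
So p* = 1 − m/c = 1 − 0.22/0.59 = 1 − 0.3729 = 0.6271.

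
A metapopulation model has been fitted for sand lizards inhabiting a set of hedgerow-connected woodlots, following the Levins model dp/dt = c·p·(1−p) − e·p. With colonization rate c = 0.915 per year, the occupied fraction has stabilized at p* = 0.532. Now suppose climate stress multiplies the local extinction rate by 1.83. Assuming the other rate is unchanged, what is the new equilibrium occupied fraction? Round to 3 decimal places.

Balance c(1−p*) = e gives e = 0.915×(1 − 0.53200) = 0.42822.
New p* = 1 − e/c = 1 − 0.78364/0.91500 = 0.14356.

0.144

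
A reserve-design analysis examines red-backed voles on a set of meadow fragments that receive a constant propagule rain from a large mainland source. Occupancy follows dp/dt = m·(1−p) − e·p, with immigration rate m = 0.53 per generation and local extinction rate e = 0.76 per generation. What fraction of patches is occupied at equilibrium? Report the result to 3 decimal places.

Setting dp/dt = 0: m − m·p* = e·p*, so m = (m+e)·p*.
p* = m/(m+e) = 0.53/(0.53+0.76) = 0.53/1.2900 = 0.4109.

0.411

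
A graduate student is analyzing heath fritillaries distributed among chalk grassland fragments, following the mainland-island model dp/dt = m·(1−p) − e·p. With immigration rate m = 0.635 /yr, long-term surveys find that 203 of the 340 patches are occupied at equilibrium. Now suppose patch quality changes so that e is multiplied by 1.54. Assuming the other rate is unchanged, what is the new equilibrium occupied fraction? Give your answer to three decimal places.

Observed p* = 203/340 = 0.59706.
Balance m(1−p*) = e·p* gives e = m(1−p*)/p* = 0.635×0.40294/0.59706 = 0.42854.
New p* = m/(m+e) = 0.63500/(0.63500+0.65995) = 0.49037.

0.490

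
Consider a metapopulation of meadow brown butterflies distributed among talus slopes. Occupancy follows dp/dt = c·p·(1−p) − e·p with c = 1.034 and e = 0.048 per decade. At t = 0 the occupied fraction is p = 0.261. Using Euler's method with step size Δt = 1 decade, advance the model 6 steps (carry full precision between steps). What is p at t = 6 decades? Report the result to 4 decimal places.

Update rule: p ← p + [c·p·(1−p) − e·p]·Δt with Δt = 1.
step 1: Δp = +0.18691, p = 0.44791
step 2: Δp = +0.23419, p = 0.68210
step 3: Δp = +0.19147, p = 0.87357
step 4: Δp = +0.07227, p = 0.94584
step 5: Δp = +0.00757, p = 0.95341
step 6: Δp = +0.00017, p = 0.95358

0.9536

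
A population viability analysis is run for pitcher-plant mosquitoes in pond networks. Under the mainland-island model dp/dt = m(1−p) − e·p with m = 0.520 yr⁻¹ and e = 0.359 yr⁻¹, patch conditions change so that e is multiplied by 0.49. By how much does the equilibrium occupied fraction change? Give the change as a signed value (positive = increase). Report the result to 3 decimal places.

Before: p* = 0.520/(0.520+0.359) = 0.5916.
After: m = 0.52, e = 0.17591; p* = 0.52/0.6959 = 0.7472.
Δp* = 0.7472 − 0.5916 = +0.1556.

0.156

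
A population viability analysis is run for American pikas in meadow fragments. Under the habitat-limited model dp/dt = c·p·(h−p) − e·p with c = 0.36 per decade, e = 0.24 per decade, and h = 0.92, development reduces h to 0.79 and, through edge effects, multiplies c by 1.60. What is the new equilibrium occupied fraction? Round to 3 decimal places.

0.373

Before: p* = h − e/c = 0.92 − 0.24/0.36 = 0.92 − 0.6667 = 0.2533.
After: c = 0.576, e = 0.24, h = 0.79; p* = 0.79 − 0.24/0.576 = 0.3733.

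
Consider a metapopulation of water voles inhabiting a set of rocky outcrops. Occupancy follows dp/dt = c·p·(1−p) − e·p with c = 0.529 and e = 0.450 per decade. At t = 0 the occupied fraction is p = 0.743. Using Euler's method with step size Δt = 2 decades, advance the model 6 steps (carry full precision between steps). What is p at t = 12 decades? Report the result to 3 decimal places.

0.182

Update rule: p ← p + [c·p·(1−p) − e·p]·Δt with Δt = 2.
p: 0.74300 → 0.27633  (Δp = -0.46667)
p: 0.27633 → 0.23920  (Δp = -0.03713)
p: 0.23920 → 0.21646  (Δp = -0.02274)
p: 0.21646 → 0.20109  (Δp = -0.01537)
p: 0.20109 → 0.19008  (Δp = -0.01101)
p: 0.19008 → 0.18189  (Δp = -0.00819)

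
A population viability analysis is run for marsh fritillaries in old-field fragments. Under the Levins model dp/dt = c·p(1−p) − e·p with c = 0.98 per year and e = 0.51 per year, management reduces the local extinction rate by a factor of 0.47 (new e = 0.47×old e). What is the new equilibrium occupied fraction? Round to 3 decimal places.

0.755

Before: p* = 1 − 0.51/0.98 = 0.4796.
After the change, c = 0.98, e = 0.2397, so p* = 1 − 0.2397/0.98 = 0.7554.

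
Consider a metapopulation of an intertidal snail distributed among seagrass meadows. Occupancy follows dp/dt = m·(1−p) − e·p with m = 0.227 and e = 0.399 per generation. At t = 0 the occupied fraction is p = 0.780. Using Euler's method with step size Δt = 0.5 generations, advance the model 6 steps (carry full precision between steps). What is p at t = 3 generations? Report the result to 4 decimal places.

0.4065

Update rule: p ← p + [m·(1−p) − e·p]·Δt with Δt = 0.5.
step 1: Δp = -0.13064, p = 0.64936
step 2: Δp = -0.08975, p = 0.55961
step 3: Δp = -0.06166, p = 0.49795
step 4: Δp = -0.04236, p = 0.45559
step 5: Δp = -0.02910, p = 0.42649
step 6: Δp = -0.01999, p = 0.40650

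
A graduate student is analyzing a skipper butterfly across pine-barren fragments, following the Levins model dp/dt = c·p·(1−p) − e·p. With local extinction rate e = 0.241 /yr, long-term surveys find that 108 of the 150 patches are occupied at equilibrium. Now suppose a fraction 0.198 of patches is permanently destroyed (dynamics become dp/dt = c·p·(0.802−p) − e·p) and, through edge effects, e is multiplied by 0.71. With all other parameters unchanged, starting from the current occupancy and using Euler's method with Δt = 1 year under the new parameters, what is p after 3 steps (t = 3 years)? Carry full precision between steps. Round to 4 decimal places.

Observed p* = 108/150 = 0.72000.
Balance c(1−p*) = e gives c = e/(1 − 0.72000) = 0.241/0.28000 = 0.86071.
Starting from p₀ = 0.72000; update p ← p + (dp/dt)·Δt with the new parameters.
  1  |  dp/dt·Δt = -0.072383  |  p_1 = 0.647617
  2  |  dp/dt·Δt = -0.024759  |  p_2 = 0.622859
  3  |  dp/dt·Δt = -0.010539  |  p_3 = 0.612320

0.6123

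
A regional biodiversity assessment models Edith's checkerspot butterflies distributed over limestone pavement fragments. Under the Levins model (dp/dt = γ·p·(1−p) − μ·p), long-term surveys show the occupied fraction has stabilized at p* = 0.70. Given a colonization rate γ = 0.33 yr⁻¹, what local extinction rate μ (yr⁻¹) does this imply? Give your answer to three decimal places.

At equilibrium γ(1−p*) = μ.
μ = 0.33 × (1 − 0.70) = 0.33 × 0.3000 = 0.0990.

0.099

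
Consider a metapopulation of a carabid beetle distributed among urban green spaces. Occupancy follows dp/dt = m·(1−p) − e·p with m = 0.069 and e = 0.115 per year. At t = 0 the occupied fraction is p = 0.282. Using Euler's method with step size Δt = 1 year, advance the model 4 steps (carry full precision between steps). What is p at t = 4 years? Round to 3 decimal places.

0.334

Update rule: p ← p + [m·(1−p) − e·p]·Δt with Δt = 1.
  1  |  dp/dt·Δt = +0.017112  |  p_1 = 0.299112
  2  |  dp/dt·Δt = +0.013963  |  p_2 = 0.313075
  3  |  dp/dt·Δt = +0.011394  |  p_3 = 0.324470
  4  |  dp/dt·Δt = +0.009298  |  p_4 = 0.333767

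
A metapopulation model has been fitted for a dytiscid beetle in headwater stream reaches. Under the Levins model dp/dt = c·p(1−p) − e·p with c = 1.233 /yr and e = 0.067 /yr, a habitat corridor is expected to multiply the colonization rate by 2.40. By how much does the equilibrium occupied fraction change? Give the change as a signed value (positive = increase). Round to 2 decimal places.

Before: p* = 1 − 0.067/1.233 = 0.9457.
After the change, c = 2.9592, e = 0.067, so p* = 1 − 0.067/2.9592 = 0.9774.
Δp* = 0.9774 − 0.9457 = +0.0317.

0.03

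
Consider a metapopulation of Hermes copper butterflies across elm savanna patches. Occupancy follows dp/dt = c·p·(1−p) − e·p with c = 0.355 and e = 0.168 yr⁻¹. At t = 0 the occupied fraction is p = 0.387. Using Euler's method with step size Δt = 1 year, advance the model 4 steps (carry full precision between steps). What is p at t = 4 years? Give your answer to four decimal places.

0.4528

Update rule: p ← p + [c·p·(1−p) − e·p]·Δt with Δt = 1.
t = 1: p = 0.38700 + (+0.01920) = 0.40620
t = 2: p = 0.40620 + (+0.01738) = 0.42359
t = 3: p = 0.42359 + (+0.01551) = 0.43910
t = 4: p = 0.43910 + (+0.01366) = 0.45277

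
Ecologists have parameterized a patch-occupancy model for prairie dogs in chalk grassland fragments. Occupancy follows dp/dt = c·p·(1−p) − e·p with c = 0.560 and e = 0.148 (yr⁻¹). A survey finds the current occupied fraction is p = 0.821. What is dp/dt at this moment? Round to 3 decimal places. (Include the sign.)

Colonization term: c·p·(1−p) = 0.560×0.821×0.1790 = 0.08230.
Extinction term: e·p = 0.12151.
dp/dt = 0.08230 − 0.12151 = -0.03921.

-0.039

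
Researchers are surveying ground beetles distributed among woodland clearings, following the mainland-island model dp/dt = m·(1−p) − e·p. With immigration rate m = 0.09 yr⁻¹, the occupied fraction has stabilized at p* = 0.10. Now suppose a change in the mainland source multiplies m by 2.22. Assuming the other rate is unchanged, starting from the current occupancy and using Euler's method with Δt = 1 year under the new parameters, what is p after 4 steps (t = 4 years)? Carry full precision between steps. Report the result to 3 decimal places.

Balance m(1−p*) = e·p* gives e = m(1−p*)/p* = 0.09×0.90000/0.10000 = 0.81000.
Starting from p₀ = 0.10000; update p ← p + (dp/dt)·Δt with the new parameters.
t = 1: p = 0.10000 + (+0.09882) = 0.19882
t = 2: p = 0.19882 + (-0.00097) = 0.19785
t = 3: p = 0.19785 + (+0.00001) = 0.19786
t = 4: p = 0.19786 + (-0.00000) = 0.19786

0.198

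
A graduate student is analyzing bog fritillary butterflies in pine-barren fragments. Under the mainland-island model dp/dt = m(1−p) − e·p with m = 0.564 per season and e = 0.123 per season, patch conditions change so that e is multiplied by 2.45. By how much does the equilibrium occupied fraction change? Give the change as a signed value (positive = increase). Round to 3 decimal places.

-0.169

Before: p* = 0.564/(0.564+0.123) = 0.8210.
After: m = 0.564, e = 0.30135; p* = 0.564/0.8653 = 0.6518.
Δp* = 0.6518 − 0.8210 = -0.1692.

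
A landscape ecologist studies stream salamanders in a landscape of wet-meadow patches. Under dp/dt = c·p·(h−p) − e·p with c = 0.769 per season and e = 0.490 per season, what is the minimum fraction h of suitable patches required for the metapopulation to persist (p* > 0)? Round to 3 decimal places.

p* = h − e/c is positive only when h > e/c.
h_min = e/c = 0.490/0.769 = 0.6372.

0.637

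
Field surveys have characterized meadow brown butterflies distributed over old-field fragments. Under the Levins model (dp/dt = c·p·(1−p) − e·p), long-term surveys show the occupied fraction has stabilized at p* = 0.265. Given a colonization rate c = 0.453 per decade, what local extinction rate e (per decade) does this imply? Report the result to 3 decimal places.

At equilibrium c(1−p*) = e.
e = 0.453 × (1 − 0.265) = 0.453 × 0.7350 = 0.3330.

0.333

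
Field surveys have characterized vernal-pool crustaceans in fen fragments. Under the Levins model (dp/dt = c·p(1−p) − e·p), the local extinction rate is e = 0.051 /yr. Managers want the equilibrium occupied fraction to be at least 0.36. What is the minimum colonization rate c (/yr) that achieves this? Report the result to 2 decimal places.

0.08

p* = 1 − e/c ≥ 0.36 requires e/c ≤ 0.6400, i.e. c ≥ e/0.6400.
c_min = 0.051/0.6400 = 0.0797.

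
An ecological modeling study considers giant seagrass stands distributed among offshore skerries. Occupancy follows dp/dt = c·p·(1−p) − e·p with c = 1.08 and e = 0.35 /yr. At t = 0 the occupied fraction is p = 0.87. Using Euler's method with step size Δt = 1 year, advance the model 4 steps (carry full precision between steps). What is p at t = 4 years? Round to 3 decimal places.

0.676

Update rule: p ← p + [c·p·(1−p) − e·p]·Δt with Δt = 1.
step 1: Δp = -0.18235, p = 0.68765
step 2: Δp = -0.00871, p = 0.67894
step 3: Δp = -0.00221, p = 0.67673
step 4: Δp = -0.00059, p = 0.67614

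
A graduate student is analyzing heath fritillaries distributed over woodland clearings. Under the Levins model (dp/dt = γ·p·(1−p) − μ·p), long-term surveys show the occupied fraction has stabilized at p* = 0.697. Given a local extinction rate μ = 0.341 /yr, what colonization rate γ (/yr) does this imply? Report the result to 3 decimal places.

At equilibrium γ(1−p*) = μ, so γ = μ/(1−p*).
γ = 0.341/(1 − 0.697) = 0.341/0.3030 = 1.1254.

1.125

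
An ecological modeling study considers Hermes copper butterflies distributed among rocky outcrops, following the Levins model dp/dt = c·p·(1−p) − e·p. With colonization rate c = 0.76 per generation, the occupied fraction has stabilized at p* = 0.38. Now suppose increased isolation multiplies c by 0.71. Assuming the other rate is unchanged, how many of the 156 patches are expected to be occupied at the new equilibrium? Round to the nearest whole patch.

Balance c(1−p*) = e gives e = 0.76×(1 − 0.38000) = 0.47120.
New p* = 1 − e/c = 1 − 0.47120/0.53960 = 0.12676.
Expected occupied = 156 × 0.12676 = 19.77 ≈ 20.

20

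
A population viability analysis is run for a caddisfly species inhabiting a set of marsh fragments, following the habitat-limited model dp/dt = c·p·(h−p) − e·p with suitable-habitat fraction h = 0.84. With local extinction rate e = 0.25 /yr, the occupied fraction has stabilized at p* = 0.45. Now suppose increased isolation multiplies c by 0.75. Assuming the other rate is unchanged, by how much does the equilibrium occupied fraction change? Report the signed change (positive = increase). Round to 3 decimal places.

Balance c(h−p*) = e gives c = e/(0.84 − 0.45000) = 0.25/0.39000 = 0.64103.
New p* = 0.84 − e/c = 0.84 − 0.25000/0.48077 = 0.32000.
Δp* = 0.32000 − 0.45000 = -0.13000.

-0.130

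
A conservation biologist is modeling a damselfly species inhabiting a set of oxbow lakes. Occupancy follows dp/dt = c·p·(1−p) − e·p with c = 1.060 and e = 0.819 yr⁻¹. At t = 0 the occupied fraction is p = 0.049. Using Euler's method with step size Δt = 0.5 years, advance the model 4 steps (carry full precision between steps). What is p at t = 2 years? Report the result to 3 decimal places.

0.069

Update rule: p ← p + [c·p·(1−p) − e·p]·Δt with Δt = 0.5.
t = 0.5: p = 0.04900 + (+0.00463) = 0.05363
t = 1: p = 0.05363 + (+0.00494) = 0.05857
t = 1.5: p = 0.05857 + (+0.00524) = 0.06381
t = 2: p = 0.06381 + (+0.00553) = 0.06934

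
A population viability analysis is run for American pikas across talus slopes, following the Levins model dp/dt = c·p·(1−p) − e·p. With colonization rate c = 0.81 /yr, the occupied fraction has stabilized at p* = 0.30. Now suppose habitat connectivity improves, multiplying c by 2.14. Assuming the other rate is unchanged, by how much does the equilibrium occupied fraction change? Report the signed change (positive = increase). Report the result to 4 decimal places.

Balance c(1−p*) = e gives e = 0.81×(1 − 0.30000) = 0.56700.
New p* = 1 − e/c = 1 − 0.56700/1.73340 = 0.67290.
Δp* = 0.67290 − 0.30000 = +0.37290.

0.3729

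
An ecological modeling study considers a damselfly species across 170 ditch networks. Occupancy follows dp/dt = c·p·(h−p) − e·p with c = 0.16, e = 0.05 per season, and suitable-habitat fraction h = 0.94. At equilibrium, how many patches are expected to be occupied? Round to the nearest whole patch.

107

p* = h − e/c = 0.94 − 0.3125 = 0.6275.
Expected occupied patches = N × p* = 170 × 0.6275 = 106.67 ≈ 107.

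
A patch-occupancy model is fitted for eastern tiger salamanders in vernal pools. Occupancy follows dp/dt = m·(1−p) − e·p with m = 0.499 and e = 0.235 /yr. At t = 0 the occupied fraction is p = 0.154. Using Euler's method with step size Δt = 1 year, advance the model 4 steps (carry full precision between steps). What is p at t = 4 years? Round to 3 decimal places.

0.677

Update rule: p ← p + [m·(1−p) − e·p]·Δt with Δt = 1.
p: 0.15400 → 0.53996  (Δp = +0.38596)
p: 0.53996 → 0.64263  (Δp = +0.10267)
p: 0.64263 → 0.66994  (Δp = +0.02731)
p: 0.66994 → 0.67720  (Δp = +0.00726)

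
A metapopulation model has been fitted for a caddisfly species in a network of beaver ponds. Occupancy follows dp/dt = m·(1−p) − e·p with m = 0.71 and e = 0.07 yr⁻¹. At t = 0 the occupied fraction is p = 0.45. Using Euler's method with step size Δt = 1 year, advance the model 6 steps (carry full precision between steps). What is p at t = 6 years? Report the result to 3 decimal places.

0.910

Update rule: p ← p + [m·(1−p) − e·p]·Δt with Δt = 1.
t = 1: p = 0.45000 + (+0.35900) = 0.80900
t = 2: p = 0.80900 + (+0.07898) = 0.88798
t = 3: p = 0.88798 + (+0.01738) = 0.90536
t = 4: p = 0.90536 + (+0.00382) = 0.90918
t = 5: p = 0.90918 + (+0.00084) = 0.91002
t = 6: p = 0.91002 + (+0.00019) = 0.91020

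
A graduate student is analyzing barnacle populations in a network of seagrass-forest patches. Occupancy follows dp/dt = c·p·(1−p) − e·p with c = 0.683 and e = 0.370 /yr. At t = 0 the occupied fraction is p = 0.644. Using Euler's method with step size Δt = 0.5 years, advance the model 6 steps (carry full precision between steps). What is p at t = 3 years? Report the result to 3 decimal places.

Update rule: p ← p + [c·p·(1−p) − e·p]·Δt with Δt = 0.5.
t = 0.5: p = 0.64400 + (-0.04085) = 0.60315
t = 1: p = 0.60315 + (-0.02984) = 0.57331
t = 1.5: p = 0.57331 + (-0.02252) = 0.55079
t = 2: p = 0.55079 + (-0.01740) = 0.53339
t = 2.5: p = 0.53339 + (-0.01368) = 0.51970
t = 3: p = 0.51970 + (-0.01090) = 0.50880

0.509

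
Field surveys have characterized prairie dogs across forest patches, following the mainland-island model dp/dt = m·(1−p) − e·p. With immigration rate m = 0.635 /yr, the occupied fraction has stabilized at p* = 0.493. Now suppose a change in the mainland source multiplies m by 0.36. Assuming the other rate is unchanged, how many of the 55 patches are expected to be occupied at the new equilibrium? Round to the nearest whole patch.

14

Balance m(1−p*) = e·p* gives e = m(1−p*)/p* = 0.635×0.50700/0.49300 = 0.65303.
New p* = m/(m+e) = 0.22860/(0.22860+0.65303) = 0.25929.
Expected occupied = 55 × 0.25929 = 14.26 ≈ 14.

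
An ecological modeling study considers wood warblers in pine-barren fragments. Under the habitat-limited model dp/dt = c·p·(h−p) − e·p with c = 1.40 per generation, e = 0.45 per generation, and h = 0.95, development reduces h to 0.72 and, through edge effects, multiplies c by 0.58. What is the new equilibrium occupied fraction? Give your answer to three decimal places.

0.166

Before: p* = h − e/c = 0.95 − 0.45/1.40 = 0.95 − 0.3214 = 0.6286.
After: c = 0.812, e = 0.45, h = 0.72; p* = 0.72 − 0.45/0.812 = 0.1658.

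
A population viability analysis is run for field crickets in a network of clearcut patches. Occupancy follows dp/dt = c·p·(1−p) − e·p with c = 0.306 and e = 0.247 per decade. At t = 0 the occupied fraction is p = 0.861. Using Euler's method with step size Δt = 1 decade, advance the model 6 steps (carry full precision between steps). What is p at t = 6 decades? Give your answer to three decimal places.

0.394

Update rule: p ← p + [c·p·(1−p) − e·p]·Δt with Δt = 1.
p: 0.86100 → 0.68495  (Δp = -0.17605)
p: 0.68495 → 0.58180  (Δp = -0.10315)
p: 0.58180 → 0.51255  (Δp = -0.06925)
p: 0.51255 → 0.46240  (Δp = -0.05015)
p: 0.46240 → 0.42426  (Δp = -0.03815)
p: 0.42426 → 0.39421  (Δp = -0.03005)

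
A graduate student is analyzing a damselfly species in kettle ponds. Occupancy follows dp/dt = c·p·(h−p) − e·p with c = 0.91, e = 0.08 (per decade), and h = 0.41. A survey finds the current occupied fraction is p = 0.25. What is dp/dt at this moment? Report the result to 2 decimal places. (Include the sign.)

Colonization term: c·p·(h−p) = 0.91×0.25×0.1600 = 0.03640.
Extinction term: e·p = 0.02000.
dp/dt = 0.03640 − 0.02000 = 0.01640.

0.02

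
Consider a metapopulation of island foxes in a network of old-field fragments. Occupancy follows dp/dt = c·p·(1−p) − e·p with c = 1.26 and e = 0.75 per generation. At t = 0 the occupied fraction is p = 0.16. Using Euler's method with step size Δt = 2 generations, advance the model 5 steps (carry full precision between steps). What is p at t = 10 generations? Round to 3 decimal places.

Update rule: p ← p + [c·p·(1−p) − e·p]·Δt with Δt = 2.
step 1: Δp = +0.09869, p = 0.25869
step 2: Δp = +0.09522, p = 0.35391
step 3: Δp = +0.04535, p = 0.39926
step 4: Δp = +0.00553, p = 0.40480
step 5: Δp = -0.00003, p = 0.40476

0.405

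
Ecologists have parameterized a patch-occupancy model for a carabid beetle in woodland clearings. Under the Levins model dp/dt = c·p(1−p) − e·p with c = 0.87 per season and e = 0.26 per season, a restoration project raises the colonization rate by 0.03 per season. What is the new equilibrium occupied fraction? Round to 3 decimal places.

0.711

Before: p* = 1 − 0.26/0.87 = 0.7011.
After the change, c = 0.9, e = 0.26, so p* = 1 − 0.26/0.9 = 0.7111.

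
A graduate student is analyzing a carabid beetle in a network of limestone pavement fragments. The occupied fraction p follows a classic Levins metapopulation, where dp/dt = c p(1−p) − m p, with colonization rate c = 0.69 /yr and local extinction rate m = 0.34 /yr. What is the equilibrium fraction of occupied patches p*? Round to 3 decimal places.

0.507

At equilibrium, colonization balances extinction: c·p*·(1−p*) = m·p*.
So p* = 1 − m/c = 1 − 0.34/0.69 = 1 − 0.4928 = 0.5072.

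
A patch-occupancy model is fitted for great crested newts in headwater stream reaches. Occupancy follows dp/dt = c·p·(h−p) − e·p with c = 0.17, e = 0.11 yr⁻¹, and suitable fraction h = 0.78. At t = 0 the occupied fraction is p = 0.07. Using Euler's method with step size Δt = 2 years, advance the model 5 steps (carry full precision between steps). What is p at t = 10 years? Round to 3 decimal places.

0.077

Update rule: p ← p + [c·p·(h−p) − e·p]·Δt with Δt = 2.
t = 2: p = 0.07000 + (+0.00150) = 0.07150
t = 4: p = 0.07150 + (+0.00149) = 0.07299
t = 6: p = 0.07299 + (+0.00149) = 0.07448
t = 8: p = 0.07448 + (+0.00148) = 0.07596
t = 10: p = 0.07596 + (+0.00147) = 0.07743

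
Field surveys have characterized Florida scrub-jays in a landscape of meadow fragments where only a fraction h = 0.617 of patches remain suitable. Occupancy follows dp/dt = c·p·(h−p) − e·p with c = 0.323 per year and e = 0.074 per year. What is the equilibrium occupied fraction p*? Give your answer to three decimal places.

Setting dp/dt = 0 and dividing by p* gives c·(h−p*) = e.
So p* = h − e/c = 0.617 − 0.074/0.323 = 0.617 − 0.2291 = 0.3879.

0.388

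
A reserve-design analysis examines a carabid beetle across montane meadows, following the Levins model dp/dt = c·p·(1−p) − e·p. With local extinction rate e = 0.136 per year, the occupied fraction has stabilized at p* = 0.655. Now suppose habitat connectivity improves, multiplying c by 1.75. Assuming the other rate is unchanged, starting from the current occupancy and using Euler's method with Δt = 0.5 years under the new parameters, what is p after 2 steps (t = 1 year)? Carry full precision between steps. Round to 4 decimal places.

Balance c(1−p*) = e gives c = e/(1 − 0.65500) = 0.136/0.34500 = 0.39420.
Starting from p₀ = 0.65500; update p ← p + (dp/dt)·Δt with the new parameters.
step 1: Δp = +0.03341, p = 0.68841
step 2: Δp = +0.02718, p = 0.71558

0.7156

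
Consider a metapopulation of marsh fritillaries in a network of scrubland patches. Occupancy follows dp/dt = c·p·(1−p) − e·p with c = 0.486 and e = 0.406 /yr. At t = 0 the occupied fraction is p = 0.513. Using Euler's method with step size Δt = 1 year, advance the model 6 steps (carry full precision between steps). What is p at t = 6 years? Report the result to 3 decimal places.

0.269

Update rule: p ← p + [c·p·(1−p) − e·p]·Δt with Δt = 1.
step 1: Δp = -0.08686, p = 0.42614
step 2: Δp = -0.05416, p = 0.37198
step 3: Δp = -0.03749, p = 0.33449
step 4: Δp = -0.02762, p = 0.30687
step 5: Δp = -0.02122, p = 0.28566
step 6: Δp = -0.01680, p = 0.26885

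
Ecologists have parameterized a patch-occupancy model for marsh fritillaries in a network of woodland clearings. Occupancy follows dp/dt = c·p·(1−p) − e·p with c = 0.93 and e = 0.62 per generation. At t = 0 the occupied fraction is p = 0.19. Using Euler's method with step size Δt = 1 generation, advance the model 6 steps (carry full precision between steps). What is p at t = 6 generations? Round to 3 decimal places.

0.303

Update rule: p ← p + [c·p·(1−p) − e·p]·Δt with Δt = 1.
  1  |  dp/dt·Δt = +0.025327  |  p_1 = 0.215327
  2  |  dp/dt·Δt = +0.023631  |  p_2 = 0.238958
  3  |  dp/dt·Δt = +0.020973  |  p_3 = 0.259931
  4  |  dp/dt·Δt = +0.017744  |  p_4 = 0.277675
  5  |  dp/dt·Δt = +0.014373  |  p_5 = 0.292048
  6  |  dp/dt·Δt = +0.011213  |  p_6 = 0.303262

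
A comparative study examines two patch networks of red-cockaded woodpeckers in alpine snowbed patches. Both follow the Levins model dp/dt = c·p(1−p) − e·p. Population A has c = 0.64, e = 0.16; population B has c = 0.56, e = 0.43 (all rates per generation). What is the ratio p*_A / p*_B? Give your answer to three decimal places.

A: p*_A = 1 − 0.16/0.64 = 0.7500.
B: p*_B = 1 − 0.43/0.56 = 0.2321.
p*_A / p*_B = 0.7500/0.2321 = 3.2308.

3.231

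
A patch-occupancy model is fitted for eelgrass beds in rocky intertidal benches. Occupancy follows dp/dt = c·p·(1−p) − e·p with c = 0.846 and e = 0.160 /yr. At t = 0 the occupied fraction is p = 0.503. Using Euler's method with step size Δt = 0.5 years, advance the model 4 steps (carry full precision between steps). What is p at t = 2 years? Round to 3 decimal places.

Update rule: p ← p + [c·p·(1−p) − e·p]·Δt with Δt = 0.5.
t = 0.5: p = 0.50300 + (+0.06551) = 0.56851
t = 1: p = 0.56851 + (+0.05828) = 0.62679
t = 1.5: p = 0.62679 + (+0.04881) = 0.67560
t = 2: p = 0.67560 + (+0.03866) = 0.71426

0.714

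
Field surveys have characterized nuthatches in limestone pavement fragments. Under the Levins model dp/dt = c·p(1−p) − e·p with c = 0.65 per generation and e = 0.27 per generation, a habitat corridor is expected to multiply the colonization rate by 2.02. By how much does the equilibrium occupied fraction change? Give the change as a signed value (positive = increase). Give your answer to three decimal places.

0.210

Before: p* = 1 − 0.27/0.65 = 0.5846.
After the change, c = 1.313, e = 0.27, so p* = 1 − 0.27/1.313 = 0.7944.
Δp* = 0.7944 − 0.5846 = +0.2097.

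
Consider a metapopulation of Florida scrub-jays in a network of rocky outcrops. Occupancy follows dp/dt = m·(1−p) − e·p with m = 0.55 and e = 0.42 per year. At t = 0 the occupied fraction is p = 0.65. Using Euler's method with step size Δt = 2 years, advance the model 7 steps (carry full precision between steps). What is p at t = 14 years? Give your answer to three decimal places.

0.513

Update rule: p ← p + [m·(1−p) − e·p]·Δt with Δt = 2.
t = 2: p = 0.65000 + (-0.16100) = 0.48900
t = 4: p = 0.48900 + (+0.15134) = 0.64034
t = 6: p = 0.64034 + (-0.14226) = 0.49808
t = 8: p = 0.49808 + (+0.13372) = 0.63180
t = 10: p = 0.63180 + (-0.12570) = 0.50610
t = 12: p = 0.50610 + (+0.11816) = 0.62426
t = 14: p = 0.62426 + (-0.11107) = 0.51319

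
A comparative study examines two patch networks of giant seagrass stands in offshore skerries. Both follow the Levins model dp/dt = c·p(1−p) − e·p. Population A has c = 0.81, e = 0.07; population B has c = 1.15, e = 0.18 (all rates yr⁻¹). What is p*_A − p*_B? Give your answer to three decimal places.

A: p*_A = 1 − 0.07/0.81 = 0.9136.
B: p*_B = 1 − 0.18/1.15 = 0.8435.
p*_A − p*_B = 0.9136 − 0.8435 = 0.0701.

0.070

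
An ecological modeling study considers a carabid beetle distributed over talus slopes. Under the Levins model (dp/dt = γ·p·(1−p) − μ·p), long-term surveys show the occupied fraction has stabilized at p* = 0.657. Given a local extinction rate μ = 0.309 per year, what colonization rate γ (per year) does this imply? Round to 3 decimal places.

0.901

At equilibrium γ(1−p*) = μ, so γ = μ/(1−p*).
γ = 0.309/(1 − 0.657) = 0.309/0.3430 = 0.9009.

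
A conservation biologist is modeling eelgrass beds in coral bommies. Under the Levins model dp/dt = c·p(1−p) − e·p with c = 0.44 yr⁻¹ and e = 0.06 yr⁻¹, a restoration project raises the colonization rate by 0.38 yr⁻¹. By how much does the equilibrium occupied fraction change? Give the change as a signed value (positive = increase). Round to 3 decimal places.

0.063

Before: p* = 1 − 0.06/0.44 = 0.8636.
After the change, c = 0.82, e = 0.06, so p* = 1 − 0.06/0.82 = 0.9268.
Δp* = 0.9268 − 0.8636 = +0.0632.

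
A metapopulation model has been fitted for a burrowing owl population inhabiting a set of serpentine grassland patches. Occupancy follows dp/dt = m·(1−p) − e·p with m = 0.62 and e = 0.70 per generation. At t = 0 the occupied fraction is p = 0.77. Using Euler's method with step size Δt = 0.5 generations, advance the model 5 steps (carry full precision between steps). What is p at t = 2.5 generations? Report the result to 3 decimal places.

0.471

Update rule: p ← p + [m·(1−p) − e·p]·Δt with Δt = 0.5.
  1  |  dp/dt·Δt = -0.198200  |  p_1 = 0.571800
  2  |  dp/dt·Δt = -0.067388  |  p_2 = 0.504412
  3  |  dp/dt·Δt = -0.022912  |  p_3 = 0.481500
  4  |  dp/dt·Δt = -0.007790  |  p_4 = 0.473710
  5  |  dp/dt·Δt = -0.002649  |  p_5 = 0.471061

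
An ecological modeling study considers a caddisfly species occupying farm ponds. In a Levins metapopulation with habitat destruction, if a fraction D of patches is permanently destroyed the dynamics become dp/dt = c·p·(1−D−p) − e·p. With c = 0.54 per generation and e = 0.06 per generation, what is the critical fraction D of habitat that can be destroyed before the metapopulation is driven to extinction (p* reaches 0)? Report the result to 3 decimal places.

The nontrivial equilibrium is p* = (1−D) − e/c; extinction occurs when this hits zero.
So D_crit = 1 − e/c = 1 − 0.06/0.54 = 1 − 0.1111 = 0.8889.
Note this equals the original equilibrium occupancy — the Levins extinction-debt result.

0.889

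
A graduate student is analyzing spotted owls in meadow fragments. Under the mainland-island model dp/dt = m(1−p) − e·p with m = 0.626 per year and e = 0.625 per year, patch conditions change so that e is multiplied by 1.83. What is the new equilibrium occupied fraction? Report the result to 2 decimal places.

0.35

Before: p* = 0.626/(0.626+0.625) = 0.5004.
After: m = 0.626, e = 1.14375; p* = 0.626/1.7698 = 0.3537.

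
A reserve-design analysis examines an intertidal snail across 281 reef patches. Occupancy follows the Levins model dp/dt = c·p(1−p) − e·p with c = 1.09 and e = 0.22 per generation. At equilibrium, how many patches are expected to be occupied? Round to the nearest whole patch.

p* = 1 − e/c = 1 − 0.22/1.09 = 0.7982.
Expected occupied patches = N × p* = 281 × 0.7982 = 224.28 ≈ 224.

224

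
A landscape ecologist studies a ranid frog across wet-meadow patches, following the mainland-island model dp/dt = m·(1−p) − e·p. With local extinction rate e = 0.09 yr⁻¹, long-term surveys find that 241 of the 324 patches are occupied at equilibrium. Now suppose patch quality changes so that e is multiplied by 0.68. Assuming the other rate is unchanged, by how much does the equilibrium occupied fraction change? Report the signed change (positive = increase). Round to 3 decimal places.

0.066

Observed p* = 241/324 = 0.74383.
Balance m(1−p*) = e·p* gives m = e·p*/(1−p*) = 0.09×0.74383/0.25617 = 0.26133.
New p* = m/(m+e) = 0.26133/(0.26133+0.06120) = 0.81025.
Δp* = 0.81025 − 0.74383 = +0.06642.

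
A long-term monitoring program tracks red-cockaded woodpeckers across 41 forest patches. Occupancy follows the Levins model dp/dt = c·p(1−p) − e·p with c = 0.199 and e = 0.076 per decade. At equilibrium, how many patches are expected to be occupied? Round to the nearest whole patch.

25

p* = 1 − e/c = 1 − 0.076/0.199 = 0.6181.
Expected occupied patches = N × p* = 41 × 0.6181 = 25.34 ≈ 25.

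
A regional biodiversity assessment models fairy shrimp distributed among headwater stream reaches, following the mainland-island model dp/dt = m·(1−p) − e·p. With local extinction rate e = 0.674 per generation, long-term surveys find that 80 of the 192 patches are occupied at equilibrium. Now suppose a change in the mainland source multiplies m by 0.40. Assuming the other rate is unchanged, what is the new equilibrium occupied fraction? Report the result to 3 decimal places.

Observed p* = 80/192 = 0.41667.
Balance m(1−p*) = e·p* gives m = e·p*/(1−p*) = 0.674×0.41667/0.58333 = 0.48144.
New p* = m/(m+e) = 0.19258/(0.19258+0.67400) = 0.22223.

0.222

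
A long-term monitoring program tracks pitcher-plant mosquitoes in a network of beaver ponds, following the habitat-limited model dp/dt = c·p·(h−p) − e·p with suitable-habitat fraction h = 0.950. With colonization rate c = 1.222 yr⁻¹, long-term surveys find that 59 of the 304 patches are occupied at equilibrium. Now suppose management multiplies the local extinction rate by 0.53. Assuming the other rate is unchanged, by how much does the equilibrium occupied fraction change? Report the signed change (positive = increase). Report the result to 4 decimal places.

Observed p* = 59/304 = 0.19408.
Balance c(h−p*) = e gives e = 1.222×(0.95 − 0.19408) = 0.92373.
New p* = 0.95 − e/c = 0.95 − 0.48958/1.22200 = 0.54936.
Δp* = 0.54936 − 0.19408 = +0.35528.

0.3553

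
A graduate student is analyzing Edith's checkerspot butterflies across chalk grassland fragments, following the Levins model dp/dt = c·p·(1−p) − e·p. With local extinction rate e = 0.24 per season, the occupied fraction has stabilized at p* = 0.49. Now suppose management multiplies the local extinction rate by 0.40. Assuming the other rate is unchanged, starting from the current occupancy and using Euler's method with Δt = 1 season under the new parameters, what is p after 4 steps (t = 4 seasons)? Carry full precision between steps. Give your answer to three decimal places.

0.712

Balance c(1−p*) = e gives c = e/(1 − 0.49000) = 0.24/0.51000 = 0.47059.
Starting from p₀ = 0.49000; update p ← p + (dp/dt)·Δt with the new parameters.
  1  |  dp/dt·Δt = +0.070560  |  p_1 = 0.560560
  2  |  dp/dt·Δt = +0.062107  |  p_2 = 0.622667
  3  |  dp/dt·Δt = +0.050790  |  p_3 = 0.673457
  4  |  dp/dt·Δt = +0.038836  |  p_4 = 0.712294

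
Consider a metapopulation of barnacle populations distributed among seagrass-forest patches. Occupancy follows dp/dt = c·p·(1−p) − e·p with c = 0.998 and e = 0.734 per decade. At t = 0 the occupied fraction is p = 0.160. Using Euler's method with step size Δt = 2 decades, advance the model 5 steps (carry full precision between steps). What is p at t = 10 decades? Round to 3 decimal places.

Update rule: p ← p + [c·p·(1−p) − e·p]·Δt with Δt = 2.
p: 0.16000 → 0.19338  (Δp = +0.03338)
p: 0.19338 → 0.22084  (Δp = +0.02746)
p: 0.22084 → 0.24010  (Δp = +0.01926)
p: 0.24010 → 0.25181  (Δp = +0.01171)
p: 0.25181 → 0.25820  (Δp = +0.00639)

0.258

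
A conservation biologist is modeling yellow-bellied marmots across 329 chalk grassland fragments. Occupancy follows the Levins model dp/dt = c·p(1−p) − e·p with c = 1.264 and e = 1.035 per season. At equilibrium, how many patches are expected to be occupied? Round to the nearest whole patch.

p* = 1 − e/c = 1 − 1.035/1.264 = 0.1812.
Expected occupied patches = N × p* = 329 × 0.1812 = 59.61 ≈ 60.

60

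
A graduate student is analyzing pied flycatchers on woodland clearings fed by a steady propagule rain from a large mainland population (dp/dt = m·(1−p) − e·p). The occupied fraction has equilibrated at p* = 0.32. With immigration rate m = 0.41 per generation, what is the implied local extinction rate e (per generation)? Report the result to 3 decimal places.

At equilibrium m(1−p*) = e·p*, so e = m(1−p*)/p*.
e = 0.41 × 0.6800 / 0.32 = 0.8712.

0.871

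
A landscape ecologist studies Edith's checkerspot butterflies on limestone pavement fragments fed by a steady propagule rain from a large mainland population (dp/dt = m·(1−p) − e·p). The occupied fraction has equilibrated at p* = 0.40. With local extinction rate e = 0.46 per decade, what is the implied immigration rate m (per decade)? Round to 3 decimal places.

At equilibrium m(1−p*) = e·p*, so m = e·p*/(1−p*).
m = 0.46 × 0.40 / 0.6000 = 0.1840/0.6000 = 0.3067.

0.307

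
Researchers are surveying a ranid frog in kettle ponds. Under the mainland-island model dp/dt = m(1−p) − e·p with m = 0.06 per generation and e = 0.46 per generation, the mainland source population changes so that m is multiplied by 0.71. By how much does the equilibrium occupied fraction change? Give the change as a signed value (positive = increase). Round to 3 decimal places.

-0.031

Before: p* = 0.06/(0.06+0.46) = 0.1154.
After: m = 0.0426, e = 0.46; p* = 0.0426/0.5026 = 0.0848.
Δp* = 0.0848 − 0.1154 = -0.0306.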